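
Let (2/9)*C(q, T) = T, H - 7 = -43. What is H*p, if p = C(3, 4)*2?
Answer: -1296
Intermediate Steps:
H = -36 (H = 7 - 43 = -36)
C(q, T) = 9*T/2
p = 36 (p = ((9/2)*4)*2 = 18*2 = 36)
H*p = -36*36 = -1296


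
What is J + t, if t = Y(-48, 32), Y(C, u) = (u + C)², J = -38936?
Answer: -38680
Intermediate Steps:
Y(C, u) = (C + u)²
t = 256 (t = (-48 + 32)² = (-16)² = 256)
J + t = -38936 + 256 = -38680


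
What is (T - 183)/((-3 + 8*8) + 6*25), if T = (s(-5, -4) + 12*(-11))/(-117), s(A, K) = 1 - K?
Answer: -21284/24687 ≈ -0.86215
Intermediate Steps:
T = 127/117 (T = ((1 - 1*(-4)) + 12*(-11))/(-117) = ((1 + 4) - 132)*(-1/117) = (5 - 132)*(-1/117) = -127*(-1/117) = 127/117 ≈ 1.0855)
(T - 183)/((-3 + 8*8) + 6*25) = (127/117 - 183)/((-3 + 8*8) + 6*25) = -21284/(117*((-3 + 64) + 150)) = -21284/(117*(61 + 150)) = -21284/117/211 = -21284/117*1/211 = -21284/24687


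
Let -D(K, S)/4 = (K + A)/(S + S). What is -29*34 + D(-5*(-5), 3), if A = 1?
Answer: -3010/3 ≈ -1003.3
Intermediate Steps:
D(K, S) = -2*(1 + K)/S (D(K, S) = -4*(K + 1)/(S + S) = -4*(1 + K)/(2*S) = -4*(1 + K)*1/(2*S) = -2*(1 + K)/S)
-29*34 + D(-5*(-5), 3) = -29*34 + 2*(-1 - (-5)*(-5))/3 = -986 + 2*(⅓)*(-1 - 1*25) = -986 + 2*(⅓)*(-1 - 25) = -986 + 2*(⅓)*(-26) = -986 - 52/3 = -3010/3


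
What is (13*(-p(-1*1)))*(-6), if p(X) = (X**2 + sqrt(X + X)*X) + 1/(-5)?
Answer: 312/5 - 78*I*sqrt(2) ≈ 62.4 - 110.31*I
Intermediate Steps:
p(X) = -1/5 + X**2 + sqrt(2)*X**(3/2) (p(X) = (X**2 + sqrt(2*X)*X) + 1*(-1/5) = (X**2 + (sqrt(2)*sqrt(X))*X) - 1/5 = (X**2 + sqrt(2)*X**(3/2)) - 1/5 = -1/5 + X**2 + sqrt(2)*X**(3/2))
(13*(-p(-1*1)))*(-6) = (13*(-(-1/5 + (-1*1)**2 + sqrt(2)*(-1*1)**(3/2))))*(-6) = (13*(-(-1/5 + (-1)**2 + sqrt(2)*(-1)**(3/2))))*(-6) = (13*(-(-1/5 + 1 + sqrt(2)*(-I))))*(-6) = (13*(-(-1/5 + 1 - I*sqrt(2))))*(-6) = (13*(-(4/5 - I*sqrt(2))))*(-6) = (13*(-4/5 + I*sqrt(2)))*(-6) = (-52/5 + 13*I*sqrt(2))*(-6) = 312/5 - 78*I*sqrt(2)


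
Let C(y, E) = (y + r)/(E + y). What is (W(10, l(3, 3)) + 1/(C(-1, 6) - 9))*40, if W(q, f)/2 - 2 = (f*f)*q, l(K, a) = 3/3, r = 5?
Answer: 39160/41 ≈ 955.12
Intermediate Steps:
l(K, a) = 1 (l(K, a) = 3*(⅓) = 1)
C(y, E) = (5 + y)/(E + y) (C(y, E) = (y + 5)/(E + y) = (5 + y)/(E + y))
W(q, f) = 4 + 2*q*f² (W(q, f) = 4 + 2*((f*f)*q) = 4 + 2*(f²*q) = 4 + 2*(q*f²) = 4 + 2*q*f²)
(W(10, l(3, 3)) + 1/(C(-1, 6) - 9))*40 = ((4 + 2*10*1²) + 1/((5 - 1)/(6 - 1) - 9))*40 = ((4 + 2*10*1) + 1/(4/5 - 9))*40 = ((4 + 20) + 1/((⅕)*4 - 9))*40 = (24 + 1/(⅘ - 9))*40 = (24 + 1/(-41/5))*40 = (24 - 5/41)*40 = (979/41)*40 = 39160/41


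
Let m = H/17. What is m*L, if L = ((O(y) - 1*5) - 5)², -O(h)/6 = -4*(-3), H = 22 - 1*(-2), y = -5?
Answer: 161376/17 ≈ 9492.7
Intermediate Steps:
H = 24 (H = 22 + 2 = 24)
O(h) = -72 (O(h) = -(-24)*(-3) = -6*12 = -72)
m = 24/17 ≈ 1.4118
L = 6724 (L = ((-72 - 1*5) - 5)² = ((-72 - 5) - 5)² = (-77 - 5)² = (-82)² = 6724)
m*L = (24/17)*6724 = 161376/17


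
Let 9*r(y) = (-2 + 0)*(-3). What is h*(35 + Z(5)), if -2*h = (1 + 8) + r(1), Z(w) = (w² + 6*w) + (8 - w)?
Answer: -899/2 ≈ -449.50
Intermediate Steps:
r(y) = ⅔ (r(y) = ((-2 + 0)*(-3))/9 = (-2*(-3))/9 = (⅑)*6 = ⅔)
Z(w) = 8 + w² + 5*w
h = -29/6 (h = -((1 + 8) + ⅔)/2 = -(9 + ⅔)/2 = -½*29/3 = -29/6 ≈ -4.8333)
h*(35 + Z(5)) = -29*(35 + (8 + 5² + 5*5))/6 = -29*(35 + (8 + 25 + 25))/6 = -29*(35 + 58)/6 = -29/6*93 = -899/2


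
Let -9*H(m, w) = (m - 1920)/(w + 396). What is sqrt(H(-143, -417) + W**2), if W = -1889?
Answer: sqrt(14162622726)/63 ≈ 1889.0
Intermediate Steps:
H(m, w) = -(-1920 + m)/(9*(396 + w)) (H(m, w) = -(m - 1920)/(9*(w + 396)) = -(-1920 + m)/(9*(396 + w)))
sqrt(H(-143, -417) + W**2) = sqrt((1920 - 1*(-143))/(9*(396 - 417)) + (-1889)**2) = sqrt((1/9)*(1920 + 143)/(-21) + 3568321) = sqrt((1/9)*(-1/21)*2063 + 3568321) = sqrt(-2063/189 + 3568321) = sqrt(674410606/189) = sqrt(14162622726)/63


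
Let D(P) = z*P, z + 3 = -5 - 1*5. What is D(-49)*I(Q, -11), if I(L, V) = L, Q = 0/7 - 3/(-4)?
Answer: 1911/4 ≈ 477.75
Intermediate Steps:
z = -13 (z = -3 + (-5 - 1*5) = -3 + (-5 - 5) = -3 - 10 = -13)
Q = ¾ (Q = 0*(⅐) - 3*(-¼) = 0 + ¾ = ¾ ≈ 0.75000)
D(P) = -13*P
D(-49)*I(Q, -11) = -13*(-49)*(¾) = 637*(¾) = 1911/4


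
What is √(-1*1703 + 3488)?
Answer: √1785 ≈ 42.249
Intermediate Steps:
√(-1*1703 + 3488) = √(-1703 + 3488) = √1785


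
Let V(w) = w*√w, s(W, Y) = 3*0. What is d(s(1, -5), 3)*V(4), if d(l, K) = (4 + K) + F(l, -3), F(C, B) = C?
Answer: 56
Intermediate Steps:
s(W, Y) = 0
d(l, K) = 4 + K + l (d(l, K) = (4 + K) + l = 4 + K + l)
V(w) = w^(3/2)
d(s(1, -5), 3)*V(4) = (4 + 3 + 0)*4^(3/2) = 7*8 = 56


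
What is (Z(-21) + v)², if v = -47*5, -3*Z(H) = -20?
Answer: 469225/9 ≈ 52136.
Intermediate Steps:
Z(H) = 20/3 (Z(H) = -⅓*(-20) = 20/3)
v = -235
(Z(-21) + v)² = (20/3 - 235)² = (-685/3)² = 469225/9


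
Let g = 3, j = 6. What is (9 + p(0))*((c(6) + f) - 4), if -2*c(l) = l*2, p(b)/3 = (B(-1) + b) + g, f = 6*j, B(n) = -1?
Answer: 390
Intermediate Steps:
f = 36 (f = 6*6 = 36)
p(b) = 6 + 3*b (p(b) = 3*((-1 + b) + 3) = 3*(2 + b) = 6 + 3*b)
c(l) = -l (c(l) = -l*2/2 = -l)
(9 + p(0))*((c(6) + f) - 4) = (9 + (6 + 3*0))*((-1*6 + 36) - 4) = (9 + (6 + 0))*((-6 + 36) - 4) = (9 + 6)*(30 - 4) = 15*26 = 390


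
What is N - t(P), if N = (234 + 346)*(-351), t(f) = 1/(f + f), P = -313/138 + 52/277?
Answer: -16189680387/79525 ≈ -2.0358e+5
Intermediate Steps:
P = -79525/38226 (P = -313*1/138 + 52*(1/277) = -313/138 + 52/277 = -79525/38226 ≈ -2.0804)
t(f) = 1/(2*f)
N = -203580 (N = 580*(-351) = -203580)
N - t(P) = -203580 - 1/(2*(-79525/38226)) = -203580 - (-38226)/(2*79525) = -203580 - 1*(-19113/79525) = -203580 + 19113/79525 = -16189680387/79525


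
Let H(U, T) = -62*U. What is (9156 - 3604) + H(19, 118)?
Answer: 4374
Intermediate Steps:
(9156 - 3604) + H(19, 118) = (9156 - 3604) - 62*19 = 5552 - 1178 = 4374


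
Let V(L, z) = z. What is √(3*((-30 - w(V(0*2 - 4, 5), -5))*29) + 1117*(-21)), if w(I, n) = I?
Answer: I*√26502 ≈ 162.79*I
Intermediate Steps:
√(3*((-30 - w(V(0*2 - 4, 5), -5))*29) + 1117*(-21)) = √(3*((-30 - 1*5)*29) + 1117*(-21)) = √(3*((-30 - 5)*29) - 23457) = √(3*(-35*29) - 23457) = √(3*(-1015) - 23457) = √(-3045 - 23457) = √(-26502) = I*√26502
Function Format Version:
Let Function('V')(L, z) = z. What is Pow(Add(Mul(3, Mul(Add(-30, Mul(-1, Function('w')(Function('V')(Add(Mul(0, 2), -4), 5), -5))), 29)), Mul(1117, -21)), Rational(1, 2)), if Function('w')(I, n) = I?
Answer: Mul(I, Pow(26502, Rational(1, 2))) ≈ Mul(162.79, I)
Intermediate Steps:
Pow(Add(Mul(3, Mul(Add(-30, Mul(-1, Function('w')(Function('V')(Add(Mul(0, 2), -4), 5), -5))), 29)), Mul(1117, -21)), Rational(1, 2)) = Pow(Add(Mul(3, Mul(Add(-30, Mul(-1, 5)), 29)), Mul(1117, -21)), Rational(1, 2)) = Pow(Add(Mul(3, Mul(Add(-30, -5), 29)), -23457), Rational(1, 2)) = Pow(Add(Mul(3, Mul(-35, 29)), -23457), Rational(1, 2)) = Pow(Add(Mul(3, -1015), -23457), Rational(1, 2)) = Pow(Add(-3045, -23457), Rational(1, 2)) = Pow(-26502, Rational(1, 2)) = Mul(I, Pow(26502, Rational(1, 2)))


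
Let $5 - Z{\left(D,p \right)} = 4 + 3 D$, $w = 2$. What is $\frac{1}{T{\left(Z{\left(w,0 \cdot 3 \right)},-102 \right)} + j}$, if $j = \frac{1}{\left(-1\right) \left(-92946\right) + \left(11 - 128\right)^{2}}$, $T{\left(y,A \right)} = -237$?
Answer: $- \frac{106635}{25272494} \approx -0.0042194$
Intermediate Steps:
$Z{\left(D,p \right)} = 1 - 3 D$ ($Z{\left(D,p \right)} = 5 - \left(4 + 3 D\right) = 1 - 3 D$)
$j = \frac{1}{106635}$ ($j = \frac{1}{92946 + \left(-117\right)^{2}} = \frac{1}{92946 + 13689} = \frac{1}{106635} \approx 9.3778 \cdot 10^{-6}$)
$\frac{1}{T{\left(Z{\left(w,0 \cdot 3 \right)},-102 \right)} + j} = \frac{1}{-237 + \frac{1}{106635}} = \frac{1}{- \frac{25272494}{106635}} = - \frac{106635}{25272494}$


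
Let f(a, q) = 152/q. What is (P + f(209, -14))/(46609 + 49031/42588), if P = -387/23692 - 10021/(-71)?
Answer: 2333044184913/834771934314559 ≈ 0.0027948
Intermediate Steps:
P = 237390055/1682132 (P = -387*1/23692 - 10021*(-1/71) = -387/23692 + 10021/71 = 237390055/1682132 ≈ 141.12)
(P + f(209, -14))/(46609 + 49031/42588) = (237390055/1682132 + 152/(-14))/(46609 + 49031/42588) = (237390055/1682132 + 152*(-1/14))/(46609 + 49031*(1/42588)) = (237390055/1682132 - 76/7)/(46609 + 49031/42588) = 1533888353/(11774924*(1985033123/42588)) = (1533888353/11774924)*(42588/1985033123) = 2333044184913/834771934314559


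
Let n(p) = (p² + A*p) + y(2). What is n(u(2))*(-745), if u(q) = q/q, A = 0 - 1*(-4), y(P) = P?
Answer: -5215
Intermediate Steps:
A = 4 (A = 0 + 4 = 4)
u(q) = 1
n(p) = 2 + p² + 4*p (n(p) = (p² + 4*p) + 2 = 2 + p² + 4*p)
n(u(2))*(-745) = (2 + 1² + 4*1)*(-745) = (2 + 1 + 4)*(-745) = 7*(-745) = -5215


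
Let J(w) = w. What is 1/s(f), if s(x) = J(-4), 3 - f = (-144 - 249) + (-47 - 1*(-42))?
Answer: -1/4 ≈ -0.25000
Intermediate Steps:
f = 401 (f = 3 - ((-144 - 249) + (-47 - 1*(-42))) = 3 - (-393 + (-47 + 42)) = 3 - (-393 - 5) = 3 - 1*(-398) = 3 + 398 = 401)
s(x) = -4
1/s(f) = 1/(-4) = -1/4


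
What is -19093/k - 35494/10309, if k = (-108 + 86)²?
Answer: -214008833/4989556 ≈ -42.891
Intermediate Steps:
k = 484 (k = (-22)² = 484)
-19093/k - 35494/10309 = -19093/484 - 35494/10309 = -214008833/4989556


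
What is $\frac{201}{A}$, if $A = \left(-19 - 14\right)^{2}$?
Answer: $\frac{67}{363} \approx 0.18457$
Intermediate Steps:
$A = 1089$ ($A = \left(-33\right)^{2} = 1089$)
$\frac{201}{A} = \frac{201}{1089} = 201 \cdot \frac{1}{1089} = \frac{67}{363}$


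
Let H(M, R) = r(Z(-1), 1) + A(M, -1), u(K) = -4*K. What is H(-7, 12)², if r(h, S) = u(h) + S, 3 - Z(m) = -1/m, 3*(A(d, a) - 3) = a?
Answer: 169/9 ≈ 18.778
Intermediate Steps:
A(d, a) = 3 + a/3
Z(m) = 3 + 1/m (Z(m) = 3 - (-1)/m = 3 + 1/m)
r(h, S) = S - 4*h (r(h, S) = -4*h + S = S - 4*h)
H(M, R) = -13/3 (H(M, R) = (1 - 4*(3 + 1/(-1))) + (3 + (⅓)*(-1)) = (1 - 4*(3 - 1)) + (3 - ⅓) = (1 - 4*2) + 8/3 = (1 - 8) + 8/3 = -7 + 8/3 = -13/3)
H(-7, 12)² = (-13/3)² = 169/9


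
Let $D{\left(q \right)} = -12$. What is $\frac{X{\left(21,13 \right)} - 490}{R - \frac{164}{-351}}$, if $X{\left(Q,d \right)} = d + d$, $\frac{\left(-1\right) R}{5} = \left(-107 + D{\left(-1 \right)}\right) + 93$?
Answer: $- \frac{81432}{22897} \approx -3.5564$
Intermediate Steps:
$R = 130$ ($R = - 5 \left(\left(-107 - 12\right) + 93\right) = - 5 \left(-119 + 93\right) = \left(-5\right) \left(-26\right) = 130$)
$X{\left(Q,d \right)} = 2 d$
$\frac{X{\left(21,13 \right)} - 490}{R - \frac{164}{-351}} = \frac{2 \cdot 13 - 490}{130 - \frac{164}{-351}} = \frac{26 - 490}{130 - - \frac{164}{351}} = - \frac{464}{130 + \frac{164}{351}} = - \frac{464}{\frac{45794}{351}} = \left(-464\right) \frac{351}{45794} = - \frac{81432}{22897}$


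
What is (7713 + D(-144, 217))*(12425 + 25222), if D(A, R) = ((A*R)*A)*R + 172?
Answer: 36760239559683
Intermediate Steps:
D(A, R) = 172 + A**2*R**2 (D(A, R) = (R*A**2)*R + 172 = A**2*R**2 + 172 = 172 + A**2*R**2)
(7713 + D(-144, 217))*(12425 + 25222) = (7713 + (172 + (-144)**2*217**2))*(12425 + 25222) = (7713 + (172 + 20736*47089))*37647 = (7713 + (172 + 976437504))*37647 = (7713 + 976437676)*37647 = 976445389*37647 = 36760239559683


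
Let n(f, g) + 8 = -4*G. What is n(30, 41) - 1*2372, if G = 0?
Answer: -2380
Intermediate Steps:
n(f, g) = -8 (n(f, g) = -8 - 4*0 = -8 + 0 = -8)
n(30, 41) - 1*2372 = -8 - 1*2372 = -8 - 2372 = -2380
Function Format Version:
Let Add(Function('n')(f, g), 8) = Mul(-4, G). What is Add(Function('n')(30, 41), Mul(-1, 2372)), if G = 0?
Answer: -2380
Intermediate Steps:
Function('n')(f, g) = -8 (Function('n')(f, g) = Add(-8, Mul(-4, 0)) = Add(-8, 0) = -8)
Add(Function('n')(30, 41), Mul(-1, 2372)) = Add(-8, Mul(-1, 2372)) = Add(-8, -2372) = -2380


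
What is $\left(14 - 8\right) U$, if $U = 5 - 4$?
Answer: $6$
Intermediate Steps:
$U = 1$ ($U = 5 - 4 = 1$)
$\left(14 - 8\right) U = \left(14 - 8\right) 1 = 6 \cdot 1 = 6$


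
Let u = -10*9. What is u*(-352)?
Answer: 31680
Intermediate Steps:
u = -90
u*(-352) = -90*(-352) = 31680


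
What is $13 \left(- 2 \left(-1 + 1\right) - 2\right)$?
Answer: $-26$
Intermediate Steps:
$13 \left(- 2 \left(-1 + 1\right) - 2\right) = 13 \left(\left(-2\right) 0 - 2\right) = 13 \left(0 - 2\right) = 13 \left(-2\right) = -26$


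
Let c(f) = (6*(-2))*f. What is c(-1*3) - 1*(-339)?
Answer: 375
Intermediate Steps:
c(f) = -12*f
c(-1*3) - 1*(-339) = -(-12)*3 - 1*(-339) = -12*(-3) + 339 = 36 + 339 = 375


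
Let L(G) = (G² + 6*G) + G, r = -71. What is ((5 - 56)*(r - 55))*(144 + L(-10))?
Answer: 1118124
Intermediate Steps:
L(G) = G² + 7*G
((5 - 56)*(r - 55))*(144 + L(-10)) = ((5 - 56)*(-71 - 55))*(144 - 10*(7 - 10)) = (-51*(-126))*(144 - 10*(-3)) = 6426*(144 + 30) = 6426*174 = 1118124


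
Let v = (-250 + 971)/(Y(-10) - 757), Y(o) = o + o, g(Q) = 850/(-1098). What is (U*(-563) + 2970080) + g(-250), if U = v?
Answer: 60341831302/20313 ≈ 2.9706e+6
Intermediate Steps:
g(Q) = -425/549 (g(Q) = 850*(-1/1098) = -425/549)
Y(o) = 2*o
v = -103/111 (v = (-250 + 971)/(2*(-10) - 757) = 721/(-20 - 757) = 721/(-777) = 721*(-1/777) = -103/111 ≈ -0.92793)
U = -103/111 ≈ -0.92793
(U*(-563) + 2970080) + g(-250) = (-103/111*(-563) + 2970080) - 425/549 = (57989/111 + 2970080) - 425/549 = 329736869/111 - 425/549 = 60341831302/20313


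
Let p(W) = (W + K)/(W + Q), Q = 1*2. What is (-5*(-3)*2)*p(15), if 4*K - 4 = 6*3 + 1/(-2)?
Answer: 2445/68 ≈ 35.956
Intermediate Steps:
Q = 2
K = 43/8 (K = 1 + (6*3 + 1/(-2))/4 = 1 + (18 - ½)/4 = 1 + (¼)*(35/2) = 1 + 35/8 = 43/8 ≈ 5.3750)
p(W) = (43/8 + W)/(2 + W) (p(W) = (W + 43/8)/(W + 2) = (43/8 + W)/(2 + W))
(-5*(-3)*2)*p(15) = (-5*(-3)*2)*((43/8 + 15)/(2 + 15)) = (15*2)*((163/8)/17) = 30*((1/17)*(163/8)) = 30*(163/136) = 2445/68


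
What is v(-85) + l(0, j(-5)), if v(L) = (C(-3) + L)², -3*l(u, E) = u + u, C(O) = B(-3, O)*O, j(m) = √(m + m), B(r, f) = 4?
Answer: 9409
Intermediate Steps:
j(m) = √2*√m (j(m) = √(2*m) = √2*√m)
C(O) = 4*O
l(u, E) = -2*u/3 (l(u, E) = -(u + u)/3 = -2*u/3)
v(L) = (-12 + L)² (v(L) = (4*(-3) + L)² = (-12 + L)²)
v(-85) + l(0, j(-5)) = (-12 - 85)² - ⅔*0 = (-97)² + 0 = 9409 + 0 = 9409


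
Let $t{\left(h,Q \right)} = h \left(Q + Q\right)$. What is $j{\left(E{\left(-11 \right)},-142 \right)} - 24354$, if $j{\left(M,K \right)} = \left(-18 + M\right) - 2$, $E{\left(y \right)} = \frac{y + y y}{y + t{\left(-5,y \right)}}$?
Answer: $- \frac{219356}{9} \approx -24373.0$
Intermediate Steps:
$t{\left(h,Q \right)} = 2 Q h$ ($t{\left(h,Q \right)} = h 2 Q = 2 Q h$)
$E{\left(y \right)} = - \frac{y + y^{2}}{9 y}$ ($E{\left(y \right)} = \frac{y + y y}{y + 2 y \left(-5\right)} = \frac{y + y^{2}}{y - 10 y} = \frac{y + y^{2}}{\left(-9\right) y} = \left(y + y^{2}\right) \left(- \frac{1}{9 y}\right) = - \frac{y + y^{2}}{9 y}$)
$j{\left(M,K \right)} = -20 + M$
$j{\left(E{\left(-11 \right)},-142 \right)} - 24354 = \left(-20 - - \frac{10}{9}\right) - 24354 = \left(-20 + \left(- \frac{1}{9} + \frac{11}{9}\right)\right) - 24354 = \left(-20 + \frac{10}{9}\right) - 24354 = - \frac{170}{9} - 24354 = - \frac{219356}{9}$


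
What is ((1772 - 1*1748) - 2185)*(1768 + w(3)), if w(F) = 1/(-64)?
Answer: -244519311/64 ≈ -3.8206e+6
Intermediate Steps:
w(F) = -1/64
((1772 - 1*1748) - 2185)*(1768 + w(3)) = ((1772 - 1*1748) - 2185)*(1768 - 1/64) = ((1772 - 1748) - 2185)*(113151/64) = (24 - 2185)*(113151/64) = -2161*113151/64 = -244519311/64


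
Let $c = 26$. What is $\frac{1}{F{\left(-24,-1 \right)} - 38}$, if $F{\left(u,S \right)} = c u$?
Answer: $- \frac{1}{662} \approx -0.0015106$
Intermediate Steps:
$F{\left(u,S \right)} = 26 u$
$\frac{1}{F{\left(-24,-1 \right)} - 38} = \frac{1}{26 \left(-24\right) - 38} = \frac{1}{-624 - 38} = \frac{1}{-662} = - \frac{1}{662}$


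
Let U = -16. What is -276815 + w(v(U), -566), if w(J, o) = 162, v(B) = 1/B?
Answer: -276653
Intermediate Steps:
-276815 + w(v(U), -566) = -276815 + 162 = -276653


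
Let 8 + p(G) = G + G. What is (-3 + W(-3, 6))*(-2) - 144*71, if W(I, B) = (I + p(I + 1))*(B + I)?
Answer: -10128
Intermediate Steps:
p(G) = -8 + 2*G (p(G) = -8 + (G + G) = -8 + 2*G)
W(I, B) = (-6 + 3*I)*(B + I) (W(I, B) = (I + (-8 + 2*(I + 1)))*(B + I) = (I + (-8 + 2*(1 + I)))*(B + I) = (I + (-8 + (2 + 2*I)))*(B + I) = (I + (-6 + 2*I))*(B + I) = (-6 + 3*I)*(B + I))
(-3 + W(-3, 6))*(-2) - 144*71 = (-3 + (-6*6 - 6*(-3) + 3*(-3)**2 + 3*6*(-3)))*(-2) - 144*71 = (-3 + (-36 + 18 + 3*9 - 54))*(-2) - 10224 = (-3 + (-36 + 18 + 27 - 54))*(-2) - 10224 = (-3 - 45)*(-2) - 10224 = -48*(-2) - 10224 = 96 - 10224 = -10128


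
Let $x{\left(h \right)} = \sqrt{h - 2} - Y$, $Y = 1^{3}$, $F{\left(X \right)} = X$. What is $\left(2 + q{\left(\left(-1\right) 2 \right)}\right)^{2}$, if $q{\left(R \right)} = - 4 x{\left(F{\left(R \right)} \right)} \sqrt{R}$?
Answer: $100 + 128 i + 16 \sqrt{2} \left(2 + i\right) \approx 145.25 + 150.63 i$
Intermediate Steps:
$Y = 1$
$x{\left(h \right)} = -1 + \sqrt{-2 + h}$ ($x{\left(h \right)} = \sqrt{h - 2} - 1 = \sqrt{-2 + h} - 1 = -1 + \sqrt{-2 + h}$)
$q{\left(R \right)} = \sqrt{R} \left(4 - 4 \sqrt{-2 + R}\right)$ ($q{\left(R \right)} = - 4 \left(-1 + \sqrt{-2 + R}\right) \sqrt{R} = \left(4 - 4 \sqrt{-2 + R}\right) \sqrt{R} = \sqrt{R} \left(4 - 4 \sqrt{-2 + R}\right)$)
$\left(2 + q{\left(\left(-1\right) 2 \right)}\right)^{2} = \left(2 + 4 \sqrt{\left(-1\right) 2} \left(1 - \sqrt{-2 - 2}\right)\right)^{2} = \left(2 + 4 \sqrt{-2} \left(1 - \sqrt{-2 - 2}\right)\right)^{2} = \left(2 + 4 i \sqrt{2} \left(1 - \sqrt{-4}\right)\right)^{2} = \left(2 + 4 i \sqrt{2} \left(1 - 2 i\right)\right)^{2}$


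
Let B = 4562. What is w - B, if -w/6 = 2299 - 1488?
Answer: -9428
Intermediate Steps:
w = -4866 (w = -6*(2299 - 1488) = -6*811 = -4866)
w - B = -4866 - 1*4562 = -4866 - 4562 = -9428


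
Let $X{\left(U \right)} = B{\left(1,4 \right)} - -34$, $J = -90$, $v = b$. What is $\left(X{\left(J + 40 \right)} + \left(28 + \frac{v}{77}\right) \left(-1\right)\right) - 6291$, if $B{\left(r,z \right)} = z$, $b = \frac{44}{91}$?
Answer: $- \frac{4001001}{637} \approx -6281.0$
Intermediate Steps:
$b = \frac{44}{91}$ ($b = 44 \cdot \frac{1}{91} = \frac{44}{91} \approx 0.48352$)
$v = \frac{44}{91} \approx 0.48352$
$X{\left(U \right)} = 38$ ($X{\left(U \right)} = 4 - -34 = 4 + 34 = 38$)
$\left(X{\left(J + 40 \right)} + \left(28 + \frac{v}{77}\right) \left(-1\right)\right) - 6291 = \left(38 + \left(28 + \frac{44}{91 \cdot 77}\right) \left(-1\right)\right) - 6291 = \left(38 + \left(28 + \frac{44}{91} \cdot \frac{1}{77}\right) \left(-1\right)\right) - 6291 = \left(38 + \left(28 + \frac{4}{637}\right) \left(-1\right)\right) - 6291 = \left(38 + \frac{17840}{637} \left(-1\right)\right) - 6291 = \left(38 - \frac{17840}{637}\right) - 6291 = \frac{6366}{637} - 6291 = - \frac{4001001}{637}$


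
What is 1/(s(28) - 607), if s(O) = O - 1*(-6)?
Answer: -1/573 ≈ -0.0017452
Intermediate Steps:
s(O) = 6 + O (s(O) = O + 6 = 6 + O)
1/(s(28) - 607) = 1/((6 + 28) - 607) = 1/(34 - 607) = 1/(-573) = -1/573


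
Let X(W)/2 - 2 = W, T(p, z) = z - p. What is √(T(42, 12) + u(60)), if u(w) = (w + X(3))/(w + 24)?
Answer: 5*I*√42/6 ≈ 5.4006*I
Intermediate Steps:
X(W) = 4 + 2*W
u(w) = (10 + w)/(24 + w) (u(w) = (w + (4 + 2*3))/(w + 24) = (w + (4 + 6))/(24 + w) = (w + 10)/(24 + w) = (10 + w)/(24 + w))
√(T(42, 12) + u(60)) = √((12 - 1*42) + (10 + 60)/(24 + 60)) = √((12 - 42) + 70/84) = √(-30 + (1/84)*70) = √(-30 + ⅚) = √(-175/6) = 5*I*√42/6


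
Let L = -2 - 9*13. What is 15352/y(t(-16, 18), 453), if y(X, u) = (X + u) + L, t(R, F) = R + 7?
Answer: 15352/325 ≈ 47.237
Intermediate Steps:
t(R, F) = 7 + R
L = -119 (L = -2 - 117 = -119)
y(X, u) = -119 + X + u (y(X, u) = (X + u) - 119 = -119 + X + u)
15352/y(t(-16, 18), 453) = 15352/(-119 + (7 - 16) + 453) = 15352/(-119 - 9 + 453) = 15352/325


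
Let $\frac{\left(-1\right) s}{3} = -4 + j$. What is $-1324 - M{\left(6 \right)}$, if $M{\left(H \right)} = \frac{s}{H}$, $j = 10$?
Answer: $-1321$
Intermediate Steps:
$s = -18$ ($s = - 3 \left(-4 + 10\right) = \left(-3\right) 6 = -18$)
$M{\left(H \right)} = - \frac{18}{H}$
$-1324 - M{\left(6 \right)} = -1324 - - \frac{18}{6} = -1324 - \left(-18\right) \frac{1}{6} = -1324 - -3 = -1324 + 3 = -1321$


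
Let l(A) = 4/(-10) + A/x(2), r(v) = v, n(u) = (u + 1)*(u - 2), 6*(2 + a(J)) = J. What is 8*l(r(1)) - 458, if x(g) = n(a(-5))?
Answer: -734174/1595 ≈ -460.30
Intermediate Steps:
a(J) = -2 + J/6
n(u) = (1 + u)*(-2 + u)
x(g) = 319/36 (x(g) = -2 + (-2 + (⅙)*(-5))² - (-2 + (⅙)*(-5)) = -2 + (-2 - ⅚)² - (-2 - ⅚) = -2 + (-17/6)² - 1*(-17/6) = -2 + 289/36 + 17/6 = 319/36)
l(A) = -⅖ + 36*A/319 (l(A) = 4/(-10) + A/(319/36) = 4*(-⅒) + A*(36/319) = -⅖ + 36*A/319)
8*l(r(1)) - 458 = 8*(-⅖ + (36/319)*1) - 458 = 8*(-⅖ + 36/319) - 458 = 8*(-458/1595) - 458 = -3664/1595 - 458 = -734174/1595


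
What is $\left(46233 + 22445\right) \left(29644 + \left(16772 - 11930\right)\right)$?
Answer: $2368429508$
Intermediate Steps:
$\left(46233 + 22445\right) \left(29644 + \left(16772 - 11930\right)\right) = 68678 \left(29644 + 4842\right) = 68678 \cdot 34486 = 2368429508$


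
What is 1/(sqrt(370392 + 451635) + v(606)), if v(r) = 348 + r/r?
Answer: -349/700226 + sqrt(822027)/700226 ≈ 0.00079640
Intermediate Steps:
v(r) = 349 (v(r) = 348 + 1 = 349)
1/(sqrt(370392 + 451635) + v(606)) = 1/(sqrt(370392 + 451635) + 349) = 1/(sqrt(822027) + 349) = 1/(349 + sqrt(822027))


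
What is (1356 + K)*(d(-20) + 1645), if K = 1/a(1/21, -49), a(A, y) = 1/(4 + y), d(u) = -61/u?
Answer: 43211871/20 ≈ 2.1606e+6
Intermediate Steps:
K = -45 (K = 1/(1/(4 - 49)) = 1/(1/(-45)) = 1/(-1/45) = -45)
(1356 + K)*(d(-20) + 1645) = (1356 - 45)*(-61/(-20) + 1645) = 1311*(-61*(-1/20) + 1645) = 1311*(61/20 + 1645) = 1311*(32961/20) = 43211871/20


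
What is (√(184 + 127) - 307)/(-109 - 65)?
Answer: 307/174 - √311/174 ≈ 1.6630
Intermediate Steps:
(√(184 + 127) - 307)/(-109 - 65) = (√311 - 307)/(-174) = (-307 + √311)*(-1/174) = 307/174 - √311/174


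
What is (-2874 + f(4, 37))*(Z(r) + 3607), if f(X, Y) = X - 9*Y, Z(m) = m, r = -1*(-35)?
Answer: -11665326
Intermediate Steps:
r = 35
(-2874 + f(4, 37))*(Z(r) + 3607) = (-2874 + (4 - 9*37))*(35 + 3607) = (-2874 + (4 - 333))*3642 = (-2874 - 329)*3642 = -3203*3642 = -11665326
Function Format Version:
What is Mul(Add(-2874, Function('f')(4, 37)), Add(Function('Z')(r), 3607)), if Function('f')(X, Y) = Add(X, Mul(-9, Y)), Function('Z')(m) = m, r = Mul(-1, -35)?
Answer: -11665326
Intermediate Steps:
r = 35
Mul(Add(-2874, Function('f')(4, 37)), Add(Function('Z')(r), 3607)) = Mul(Add(-2874, Add(4, Mul(-9, 37))), Add(35, 3607)) = Mul(Add(-2874, Add(4, -333)), 3642) = Mul(Add(-2874, -329), 3642) = Mul(-3203, 3642) = -11665326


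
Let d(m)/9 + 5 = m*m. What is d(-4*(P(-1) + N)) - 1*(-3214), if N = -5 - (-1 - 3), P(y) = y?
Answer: 3745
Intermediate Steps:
N = -1 (N = -5 - 1*(-4) = -5 + 4 = -1)
d(m) = -45 + 9*m² (d(m) = -45 + 9*(m*m) = -45 + 9*m²)
d(-4*(P(-1) + N)) - 1*(-3214) = (-45 + 9*(-4*(-1 - 1))²) - 1*(-3214) = (-45 + 9*(-4*(-2))²) + 3214 = (-45 + 9*8²) + 3214 = (-45 + 9*64) + 3214 = (-45 + 576) + 3214 = 531 + 3214 = 3745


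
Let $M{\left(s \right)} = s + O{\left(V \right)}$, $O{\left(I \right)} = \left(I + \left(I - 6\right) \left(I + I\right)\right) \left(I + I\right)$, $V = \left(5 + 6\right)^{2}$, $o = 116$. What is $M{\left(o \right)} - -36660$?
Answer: $6800918$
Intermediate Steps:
$V = 121$ ($V = 11^{2} = 121$)
$O{\left(I \right)} = 2 I \left(I + 2 I \left(-6 + I\right)\right)$ ($O{\left(I \right)} = \left(I + \left(-6 + I\right) 2 I\right) 2 I = \left(I + 2 I \left(-6 + I\right)\right) 2 I = 2 I \left(I + 2 I \left(-6 + I\right)\right)$)
$M{\left(s \right)} = 6764142 + s$ ($M{\left(s \right)} = s + 121^{2} \left(-22 + 4 \cdot 121\right) = s + 14641 \left(-22 + 484\right) = s + 14641 \cdot 462 = s + 6764142 = 6764142 + s$)
$M{\left(o \right)} - -36660 = \left(6764142 + 116\right) - -36660 = 6764258 + 36660 = 6800918$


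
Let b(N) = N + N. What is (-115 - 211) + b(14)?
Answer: -298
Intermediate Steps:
b(N) = 2*N
(-115 - 211) + b(14) = (-115 - 211) + 2*14 = -326 + 28 = -298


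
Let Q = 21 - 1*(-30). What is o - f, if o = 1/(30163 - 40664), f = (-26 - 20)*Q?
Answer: 24635345/10501 ≈ 2346.0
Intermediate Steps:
Q = 51 (Q = 21 + 30 = 51)
f = -2346 (f = (-26 - 20)*51 = -46*51 = -2346)
o = -1/10501 (o = 1/(-10501) = -1/10501 ≈ -9.5229e-5)
o - f = -1/10501 - 1*(-2346) = -1/10501 + 2346 = 24635345/10501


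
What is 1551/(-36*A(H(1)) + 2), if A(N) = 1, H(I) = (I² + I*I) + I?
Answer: -1551/34 ≈ -45.618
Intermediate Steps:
H(I) = I + 2*I² (H(I) = (I² + I²) + I = 2*I² + I = I + 2*I²)
1551/(-36*A(H(1)) + 2) = 1551/(-36*1 + 2) = 1551/(-36 + 2) = 1551/(-34) = 1551*(-1/34) = -1551/34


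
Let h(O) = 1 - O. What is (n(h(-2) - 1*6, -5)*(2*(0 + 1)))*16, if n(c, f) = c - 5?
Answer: -256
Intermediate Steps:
n(c, f) = -5 + c
(n(h(-2) - 1*6, -5)*(2*(0 + 1)))*16 = ((-5 + ((1 - 1*(-2)) - 1*6))*(2*(0 + 1)))*16 = ((-5 + ((1 + 2) - 6))*(2*1))*16 = ((-5 + (3 - 6))*2)*16 = ((-5 - 3)*2)*16 = -8*2*16 = -16*16 = -256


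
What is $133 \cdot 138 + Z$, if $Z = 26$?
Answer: $18380$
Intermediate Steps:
$133 \cdot 138 + Z = 133 \cdot 138 + 26 = 18354 + 26 = 18380$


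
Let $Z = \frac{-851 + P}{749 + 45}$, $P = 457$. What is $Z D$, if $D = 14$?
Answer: $- \frac{2758}{397} \approx -6.9471$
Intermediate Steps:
$Z = - \frac{197}{397}$ ($Z = \frac{-851 + 457}{749 + 45} = - \frac{394}{794} = \left(-394\right) \frac{1}{794} = - \frac{197}{397} \approx -0.49622$)
$Z D = \left(- \frac{197}{397}\right) 14 = - \frac{2758}{397}$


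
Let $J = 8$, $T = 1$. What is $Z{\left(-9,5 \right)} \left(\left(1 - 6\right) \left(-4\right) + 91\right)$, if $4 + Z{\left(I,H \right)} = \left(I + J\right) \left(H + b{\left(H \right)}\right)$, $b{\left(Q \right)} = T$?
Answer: $-1110$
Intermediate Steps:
$b{\left(Q \right)} = 1$
$Z{\left(I,H \right)} = -4 + \left(1 + H\right) \left(8 + I\right)$ ($Z{\left(I,H \right)} = -4 + \left(I + 8\right) \left(H + 1\right) = -4 + \left(8 + I\right) \left(1 + H\right) = -4 + \left(1 + H\right) \left(8 + I\right)$)
$Z{\left(-9,5 \right)} \left(\left(1 - 6\right) \left(-4\right) + 91\right) = \left(4 - 9 + 8 \cdot 5 + 5 \left(-9\right)\right) \left(\left(1 - 6\right) \left(-4\right) + 91\right) = \left(4 - 9 + 40 - 45\right) \left(\left(-5\right) \left(-4\right) + 91\right) = - 10 \left(20 + 91\right) = \left(-10\right) 111 = -1110$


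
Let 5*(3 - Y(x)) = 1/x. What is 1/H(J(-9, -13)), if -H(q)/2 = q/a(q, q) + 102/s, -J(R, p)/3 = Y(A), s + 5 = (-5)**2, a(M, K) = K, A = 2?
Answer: -5/61 ≈ -0.081967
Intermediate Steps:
Y(x) = 3 - 1/(5*x)
s = 20 (s = -5 + (-5)**2 = -5 + 25 = 20)
J(R, p) = -87/10 (J(R, p) = -3*(3 - 1/5/2) = -3*(3 - 1/5*1/2) = -3*(3 - 1/10) = -3*29/10 = -87/10)
H(q) = -61/5 (H(q) = -2*(q/q + 102/20) = -2*(1 + 102*(1/20)) = -2*(1 + 51/10) = -2*61/10 = -61/5)
1/H(J(-9, -13)) = 1/(-61/5) = -5/61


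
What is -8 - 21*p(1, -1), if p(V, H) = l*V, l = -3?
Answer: 55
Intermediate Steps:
p(V, H) = -3*V
-8 - 21*p(1, -1) = -8 - (-63) = -8 - 21*(-3) = -8 + 63 = 55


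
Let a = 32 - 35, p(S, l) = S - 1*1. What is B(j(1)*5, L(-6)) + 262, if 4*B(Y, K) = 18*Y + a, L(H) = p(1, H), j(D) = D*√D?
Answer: 1135/4 ≈ 283.75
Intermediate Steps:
p(S, l) = -1 + S (p(S, l) = S - 1 = -1 + S)
j(D) = D^(3/2)
L(H) = 0 (L(H) = -1 + 1 = 0)
a = -3
B(Y, K) = -¾ + 9*Y/2 (B(Y, K) = (18*Y - 3)/4 = (-3 + 18*Y)/4 = -¾ + 9*Y/2)
B(j(1)*5, L(-6)) + 262 = (-¾ + 9*(1^(3/2)*5)/2) + 262 = (-¾ + 9*(1*5)/2) + 262 = (-¾ + (9/2)*5) + 262 = (-¾ + 45/2) + 262 = 87/4 + 262 = 1135/4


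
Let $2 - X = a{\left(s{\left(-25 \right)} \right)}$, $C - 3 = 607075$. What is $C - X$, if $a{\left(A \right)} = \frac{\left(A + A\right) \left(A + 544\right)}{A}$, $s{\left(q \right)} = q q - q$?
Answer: $609464$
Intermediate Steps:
$s{\left(q \right)} = q^{2} - q$
$C = 607078$ ($C = 3 + 607075 = 607078$)
$a{\left(A \right)} = 1088 + 2 A$ ($a{\left(A \right)} = \frac{2 A \left(544 + A\right)}{A} = 1088 + 2 A$)
$X = -2386$ ($X = 2 - \left(1088 + 2 \left(- 25 \left(-1 - 25\right)\right)\right) = 2 - \left(1088 + 2 \left(\left(-25\right) \left(-26\right)\right)\right) = 2 - \left(1088 + 2 \cdot 650\right) = 2 - \left(1088 + 1300\right) = 2 - 2388 = -2386$)
$C - X = 607078 - -2386 = 607078 + 2386 = 609464$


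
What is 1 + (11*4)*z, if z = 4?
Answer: 177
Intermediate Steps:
1 + (11*4)*z = 1 + (11*4)*4 = 1 + 44*4 = 1 + 176 = 177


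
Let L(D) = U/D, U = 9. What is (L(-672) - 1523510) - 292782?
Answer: -406849411/224 ≈ -1.8163e+6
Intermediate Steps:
L(D) = 9/D
(L(-672) - 1523510) - 292782 = (9/(-672) - 1523510) - 292782 = (9*(-1/672) - 1523510) - 292782 = (-3/224 - 1523510) - 292782 = -341266243/224 - 292782 = -406849411/224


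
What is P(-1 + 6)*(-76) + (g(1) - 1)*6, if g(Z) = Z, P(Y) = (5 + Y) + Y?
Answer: -1140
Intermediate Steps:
P(Y) = 5 + 2*Y
P(-1 + 6)*(-76) + (g(1) - 1)*6 = (5 + 2*(-1 + 6))*(-76) + (1 - 1)*6 = (5 + 2*5)*(-76) + 0*6 = (5 + 10)*(-76) + 0 = 15*(-76) + 0 = -1140 + 0 = -1140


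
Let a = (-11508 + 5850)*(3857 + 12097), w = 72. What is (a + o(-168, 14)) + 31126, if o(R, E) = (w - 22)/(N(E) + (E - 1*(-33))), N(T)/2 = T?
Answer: -270709816/3 ≈ -9.0237e+7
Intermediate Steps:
N(T) = 2*T
o(R, E) = 50/(33 + 3*E) (o(R, E) = (72 - 22)/(2*E + (E - 1*(-33))) = 50/(2*E + (E + 33)) = 50/(2*E + (33 + E)) = 50/(33 + 3*E))
a = -90267732 (a = -5658*15954 = -90267732)
(a + o(-168, 14)) + 31126 = (-90267732 + 50/(3*(11 + 14))) + 31126 = (-90267732 + (50/3)/25) + 31126 = (-90267732 + (50/3)*(1/25)) + 31126 = (-90267732 + 2/3) + 31126 = -270803194/3 + 31126 = -270709816/3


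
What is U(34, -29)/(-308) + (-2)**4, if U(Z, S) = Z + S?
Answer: 4923/308 ≈ 15.984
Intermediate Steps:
U(Z, S) = S + Z
U(34, -29)/(-308) + (-2)**4 = (-29 + 34)/(-308) + (-2)**4 = -1/308*5 + 16 = -5/308 + 16 = 4923/308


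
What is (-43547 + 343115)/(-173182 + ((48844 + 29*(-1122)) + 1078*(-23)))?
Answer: -149784/90835 ≈ -1.6490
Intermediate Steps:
(-43547 + 343115)/(-173182 + ((48844 + 29*(-1122)) + 1078*(-23))) = 299568/(-173182 + ((48844 - 32538) - 24794)) = 299568/(-173182 + (16306 - 24794)) = 299568/(-173182 - 8488) = 299568/(-181670) = 299568*(-1/181670) = -149784/90835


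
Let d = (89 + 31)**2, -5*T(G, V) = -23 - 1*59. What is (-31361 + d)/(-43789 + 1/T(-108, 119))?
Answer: 1390802/3590693 ≈ 0.38734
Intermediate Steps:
T(G, V) = 82/5 (T(G, V) = -(-23 - 1*59)/5 = -(-23 - 59)/5 = -1/5*(-82) = 82/5)
d = 14400 (d = 120**2 = 14400)
(-31361 + d)/(-43789 + 1/T(-108, 119)) = (-31361 + 14400)/(-43789 + 1/(82/5)) = -16961/(-43789 + 5/82) = -16961/(-3590693/82) = -16961*(-82/3590693) = 1390802/3590693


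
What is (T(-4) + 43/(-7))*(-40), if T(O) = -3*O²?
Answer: 15160/7 ≈ 2165.7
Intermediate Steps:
(T(-4) + 43/(-7))*(-40) = (-3*(-4)² + 43/(-7))*(-40) = (-3*16 + 43*(-⅐))*(-40) = (-48 - 43/7)*(-40) = -379/7*(-40) = 15160/7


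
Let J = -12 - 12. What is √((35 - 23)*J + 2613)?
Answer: 5*√93 ≈ 48.218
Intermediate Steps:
J = -24
√((35 - 23)*J + 2613) = √((35 - 23)*(-24) + 2613) = √(12*(-24) + 2613) = √(-288 + 2613) = √2325 = 5*√93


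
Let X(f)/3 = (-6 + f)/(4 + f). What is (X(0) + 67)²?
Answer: 15625/4 ≈ 3906.3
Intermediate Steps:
X(f) = 3*(-6 + f)/(4 + f) (X(f) = 3*((-6 + f)/(4 + f)) = 3*(-6 + f)/(4 + f))
(X(0) + 67)² = (3*(-6 + 0)/(4 + 0) + 67)² = (3*(-6)/4 + 67)² = (3*(¼)*(-6) + 67)² = (-9/2 + 67)² = (125/2)² = 15625/4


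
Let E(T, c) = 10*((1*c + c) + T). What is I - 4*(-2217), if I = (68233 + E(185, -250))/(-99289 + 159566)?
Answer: 534601519/60277 ≈ 8869.1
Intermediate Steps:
E(T, c) = 10*T + 20*c (E(T, c) = 10*((c + c) + T) = 10*(2*c + T) = 10*(T + 2*c) = 10*T + 20*c)
I = 65083/60277 (I = (68233 + (10*185 + 20*(-250)))/(-99289 + 159566) = (68233 + (1850 - 5000))/60277 = (68233 - 3150)*(1/60277) = 65083*(1/60277) = 65083/60277 ≈ 1.0797)
I - 4*(-2217) = 65083/60277 - 4*(-2217) = 65083/60277 + 8868 = 534601519/60277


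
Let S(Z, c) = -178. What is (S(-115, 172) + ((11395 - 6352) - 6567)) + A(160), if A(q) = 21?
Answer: -1681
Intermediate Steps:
(S(-115, 172) + ((11395 - 6352) - 6567)) + A(160) = (-178 + ((11395 - 6352) - 6567)) + 21 = (-178 + (5043 - 6567)) + 21 = (-178 - 1524) + 21 = -1702 + 21 = -1681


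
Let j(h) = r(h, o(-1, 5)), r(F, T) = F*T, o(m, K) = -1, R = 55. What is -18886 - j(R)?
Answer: -18831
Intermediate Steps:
j(h) = -h (j(h) = h*(-1) = -h)
-18886 - j(R) = -18886 - (-1)*55 = -18886 - 1*(-55) = -18886 + 55 = -18831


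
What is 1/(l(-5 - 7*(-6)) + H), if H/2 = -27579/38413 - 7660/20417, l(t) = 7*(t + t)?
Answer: 784278221/404541470432 ≈ 0.0019387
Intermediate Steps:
l(t) = 14*t (l(t) = 7*(2*t) = 14*t)
H = -1714648046/784278221 (H = 2*(-27579/38413 - 7660/20417) = 2*(-857324023/784278221) = -1714648046/784278221 ≈ -2.1863)
1/(l(-5 - 7*(-6)) + H) = 1/(14*(-5 - 7*(-6)) - 1714648046/784278221) = 1/(14*(-5 + 42) - 1714648046/784278221) = 1/(14*37 - 1714648046/784278221) = 1/(518 - 1714648046/784278221) = 1/(404541470432/784278221) = 784278221/404541470432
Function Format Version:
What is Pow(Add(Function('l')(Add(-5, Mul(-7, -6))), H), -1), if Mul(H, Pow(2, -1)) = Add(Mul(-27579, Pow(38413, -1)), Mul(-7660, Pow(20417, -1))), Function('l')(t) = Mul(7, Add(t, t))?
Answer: Rational(784278221, 404541470432) ≈ 0.0019387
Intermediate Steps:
Function('l')(t) = Mul(14, t) (Function('l')(t) = Mul(7, Mul(2, t)) = Mul(14, t))
H = Rational(-1714648046, 784278221) (H = Mul(2, Add(Mul(-27579, Pow(38413, -1)), Mul(-7660, Pow(20417, -1)))) = Mul(2, Add(Mul(-27579, Rational(1, 38413)), Mul(-7660, Rational(1, 20417)))) = Mul(2, Add(Rational(-27579, 38413), Rational(-7660, 20417))) = Mul(2, Rational(-857324023, 784278221)) = Rational(-1714648046, 784278221) ≈ -2.1863)
Pow(Add(Function('l')(Add(-5, Mul(-7, -6))), H), -1) = Pow(Add(Mul(14, Add(-5, Mul(-7, -6))), Rational(-1714648046, 784278221)), -1) = Pow(Add(Mul(14, Add(-5, 42)), Rational(-1714648046, 784278221)), -1) = Pow(Add(Mul(14, 37), Rational(-1714648046, 784278221)), -1) = Pow(Add(518, Rational(-1714648046, 784278221)), -1) = Pow(Rational(404541470432, 784278221), -1) = Rational(784278221, 404541470432)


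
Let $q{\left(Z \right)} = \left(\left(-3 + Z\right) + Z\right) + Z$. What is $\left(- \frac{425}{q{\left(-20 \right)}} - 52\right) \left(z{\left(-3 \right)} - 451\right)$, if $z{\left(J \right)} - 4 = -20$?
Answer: $\frac{1331417}{63} \approx 21134.0$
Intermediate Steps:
$z{\left(J \right)} = -16$ ($z{\left(J \right)} = 4 - 20 = -16$)
$q{\left(Z \right)} = -3 + 3 Z$ ($q{\left(Z \right)} = \left(-3 + 2 Z\right) + Z = -3 + 3 Z$)
$\left(- \frac{425}{q{\left(-20 \right)}} - 52\right) \left(z{\left(-3 \right)} - 451\right) = \left(- \frac{425}{-3 + 3 \left(-20\right)} - 52\right) \left(-16 - 451\right) = \left(- \frac{425}{-3 - 60} - 52\right) \left(-467\right) = \left(- \frac{425}{-63} - 52\right) \left(-467\right) = \left(\left(-425\right) \left(- \frac{1}{63}\right) - 52\right) \left(-467\right) = \left(\frac{425}{63} - 52\right) \left(-467\right) = \left(- \frac{2851}{63}\right) \left(-467\right) = \frac{1331417}{63}$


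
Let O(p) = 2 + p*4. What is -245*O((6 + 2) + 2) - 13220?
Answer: -23510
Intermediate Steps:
O(p) = 2 + 4*p
-245*O((6 + 2) + 2) - 13220 = -245*(2 + 4*((6 + 2) + 2)) - 13220 = -245*(2 + 4*(8 + 2)) - 13220 = -245*(2 + 4*10) - 13220 = -245*(2 + 40) - 13220 = -245*42 - 13220 = -10290 - 13220 = -23510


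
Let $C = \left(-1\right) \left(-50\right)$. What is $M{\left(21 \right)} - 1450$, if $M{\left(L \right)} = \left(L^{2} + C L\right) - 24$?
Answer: $17$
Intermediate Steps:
$C = 50$
$M{\left(L \right)} = -24 + L^{2} + 50 L$ ($M{\left(L \right)} = \left(L^{2} + 50 L\right) - 24 = -24 + L^{2} + 50 L$)
$M{\left(21 \right)} - 1450 = \left(-24 + 21^{2} + 50 \cdot 21\right) - 1450 = \left(-24 + 441 + 1050\right) - 1450 = 1467 - 1450 = 17$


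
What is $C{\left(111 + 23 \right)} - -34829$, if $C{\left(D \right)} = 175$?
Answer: $35004$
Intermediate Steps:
$C{\left(111 + 23 \right)} - -34829 = 175 - -34829 = 175 + 34829 = 35004$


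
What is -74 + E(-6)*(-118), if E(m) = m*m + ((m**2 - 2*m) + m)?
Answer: -9278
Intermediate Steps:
E(m) = -m + 2*m**2 (E(m) = m**2 + (m**2 - m) = -m + 2*m**2)
-74 + E(-6)*(-118) = -74 - 6*(-1 + 2*(-6))*(-118) = -74 - 6*(-1 - 12)*(-118) = -74 - 6*(-13)*(-118) = -74 + 78*(-118) = -74 - 9204 = -9278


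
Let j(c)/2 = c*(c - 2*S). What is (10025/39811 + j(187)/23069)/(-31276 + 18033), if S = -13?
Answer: -200158271/715433568061 ≈ -0.00027977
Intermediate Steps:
j(c) = 2*c*(26 + c) (j(c) = 2*(c*(c - 2*(-13))) = 2*(c*(c + 26)) = 2*(c*(26 + c)) = 2*c*(26 + c))
(10025/39811 + j(187)/23069)/(-31276 + 18033) = (10025/39811 + (2*187*(26 + 187))/23069)/(-31276 + 18033) = (10025*(1/39811) + (2*187*213)*(1/23069))/(-13243) = (10025/39811 + 79662*(1/23069))*(-1/13243) = (10025/39811 + 4686/1357)*(-1/13243) = (200158271/54023527)*(-1/13243) = -200158271/715433568061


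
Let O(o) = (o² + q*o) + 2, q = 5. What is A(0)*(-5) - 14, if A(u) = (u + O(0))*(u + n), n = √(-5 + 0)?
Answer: -14 - 10*I*√5 ≈ -14.0 - 22.361*I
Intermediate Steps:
O(o) = 2 + o² + 5*o (O(o) = (o² + 5*o) + 2 = 2 + o² + 5*o)
n = I*√5 (n = √(-5) = I*√5 ≈ 2.2361*I)
A(u) = (2 + u)*(u + I*√5) (A(u) = (u + (2 + 0² + 5*0))*(u + I*√5) = (u + (2 + 0 + 0))*(u + I*√5) = (u + 2)*(u + I*√5) = (2 + u)*(u + I*√5))
A(0)*(-5) - 14 = (0² + 2*0 + 2*I*√5 + I*0*√5)*(-5) - 14 = (0 + 0 + 2*I*√5 + 0)*(-5) - 14 = (2*I*√5)*(-5) - 14 = -10*I*√5 - 14 = -14 - 10*I*√5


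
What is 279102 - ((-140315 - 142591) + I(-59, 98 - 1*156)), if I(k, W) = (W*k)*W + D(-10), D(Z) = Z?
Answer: 760494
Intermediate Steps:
I(k, W) = -10 + k*W² (I(k, W) = (W*k)*W - 10 = k*W² - 10 = -10 + k*W²)
279102 - ((-140315 - 142591) + I(-59, 98 - 1*156)) = 279102 - ((-140315 - 142591) + (-10 - 59*(98 - 1*156)²)) = 279102 - (-282906 + (-10 - 59*(98 - 156)²)) = 279102 - (-282906 + (-10 - 59*(-58)²)) = 279102 - (-282906 + (-10 - 59*3364)) = 279102 - (-282906 + (-10 - 198476)) = 279102 - (-282906 - 198486) = 279102 - 1*(-481392) = 279102 + 481392 = 760494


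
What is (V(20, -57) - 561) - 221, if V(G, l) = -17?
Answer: -799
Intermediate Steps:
(V(20, -57) - 561) - 221 = (-17 - 561) - 221 = -578 - 221 = -799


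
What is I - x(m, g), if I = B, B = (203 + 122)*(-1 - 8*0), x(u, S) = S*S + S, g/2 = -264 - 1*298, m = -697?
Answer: -1262577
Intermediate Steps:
g = -1124 (g = 2*(-264 - 1*298) = 2*(-264 - 298) = 2*(-562) = -1124)
x(u, S) = S + S² (x(u, S) = S² + S = S + S²)
B = -325 (B = 325*(-1 + 0) = 325*(-1) = -325)
I = -325
I - x(m, g) = -325 - (-1124)*(1 - 1124) = -325 - (-1124)*(-1123) = -325 - 1*1262252 = -325 - 1262252 = -1262577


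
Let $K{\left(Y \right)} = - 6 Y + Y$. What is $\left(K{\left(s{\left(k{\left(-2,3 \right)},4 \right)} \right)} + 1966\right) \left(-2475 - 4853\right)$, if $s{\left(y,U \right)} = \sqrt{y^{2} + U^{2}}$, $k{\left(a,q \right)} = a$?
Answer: $-14406848 + 73280 \sqrt{5} \approx -1.4243 \cdot 10^{7}$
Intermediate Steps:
$s{\left(y,U \right)} = \sqrt{U^{2} + y^{2}}$
$K{\left(Y \right)} = - 5 Y$
$\left(K{\left(s{\left(k{\left(-2,3 \right)},4 \right)} \right)} + 1966\right) \left(-2475 - 4853\right) = \left(- 5 \sqrt{4^{2} + \left(-2\right)^{2}} + 1966\right) \left(-2475 - 4853\right) = \left(- 5 \sqrt{16 + 4} + 1966\right) \left(-7328\right) = \left(- 5 \sqrt{20} + 1966\right) \left(-7328\right) = \left(- 5 \cdot 2 \sqrt{5} + 1966\right) \left(-7328\right) = \left(- 10 \sqrt{5} + 1966\right) \left(-7328\right) = \left(1966 - 10 \sqrt{5}\right) \left(-7328\right) = -14406848 + 73280 \sqrt{5}$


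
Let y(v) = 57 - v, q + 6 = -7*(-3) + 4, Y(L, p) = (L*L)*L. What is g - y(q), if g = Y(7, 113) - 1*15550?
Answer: -15245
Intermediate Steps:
Y(L, p) = L³ (Y(L, p) = L²*L = L³)
q = 19 (q = -6 + (-7*(-3) + 4) = -6 + (21 + 4) = -6 + 25 = 19)
g = -15207 (g = 7³ - 1*15550 = 343 - 15550 = -15207)
g - y(q) = -15207 - (57 - 1*19) = -15207 - (57 - 19) = -15207 - 1*38 = -15207 - 38 = -15245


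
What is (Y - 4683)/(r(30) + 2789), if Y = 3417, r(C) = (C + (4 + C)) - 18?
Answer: -422/945 ≈ -0.44656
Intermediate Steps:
r(C) = -14 + 2*C (r(C) = (4 + 2*C) - 18 = -14 + 2*C)
(Y - 4683)/(r(30) + 2789) = (3417 - 4683)/((-14 + 2*30) + 2789) = -1266/((-14 + 60) + 2789) = -1266/(46 + 2789) = -1266/2835 = -1266*1/2835 = -422/945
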